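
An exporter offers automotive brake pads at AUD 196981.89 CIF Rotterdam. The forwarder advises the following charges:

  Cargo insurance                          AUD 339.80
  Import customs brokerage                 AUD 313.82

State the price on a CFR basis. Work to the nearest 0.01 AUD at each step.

Not relevant to the conversion: brokerage — on the buyer under both terms; not part of either seller's price.
From CIF to CFR, the seller no longer bears: insurance.
CFR price = 196981.89 − 339.80 = 196642.09

CFR price: AUD 196642.09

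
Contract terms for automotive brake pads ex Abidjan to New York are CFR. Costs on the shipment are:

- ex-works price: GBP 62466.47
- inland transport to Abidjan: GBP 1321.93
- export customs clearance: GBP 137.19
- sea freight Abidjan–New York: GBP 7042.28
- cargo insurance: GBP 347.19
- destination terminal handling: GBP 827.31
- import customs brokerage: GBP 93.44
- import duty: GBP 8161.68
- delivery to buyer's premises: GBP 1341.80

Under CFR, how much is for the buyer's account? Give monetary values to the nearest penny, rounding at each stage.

Buyer's account: GBP 10771.42

CFR: the seller pays costs through ocean freight to the destination port, but not insurance.
Seller's account: goods 62466.47 + inland to port 1321.93 + export clearance 137.19 + freight 7042.28 = 70967.87
Buyer's account: insurance 347.19 + destination terminal 827.31 + brokerage 93.44 + duty 8161.68 + delivery 1341.80 = 10771.42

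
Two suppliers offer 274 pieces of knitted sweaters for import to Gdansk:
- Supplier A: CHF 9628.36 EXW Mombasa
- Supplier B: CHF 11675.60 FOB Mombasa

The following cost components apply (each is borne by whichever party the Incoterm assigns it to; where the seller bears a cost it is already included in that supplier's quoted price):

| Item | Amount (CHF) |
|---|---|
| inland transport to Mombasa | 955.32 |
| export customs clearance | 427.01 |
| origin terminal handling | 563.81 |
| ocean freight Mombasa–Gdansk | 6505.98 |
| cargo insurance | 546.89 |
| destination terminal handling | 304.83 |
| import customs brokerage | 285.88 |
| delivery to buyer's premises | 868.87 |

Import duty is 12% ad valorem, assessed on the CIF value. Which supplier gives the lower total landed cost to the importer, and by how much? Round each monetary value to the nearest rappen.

Supplier A is cheaper by CHF 113.24

Supplier A (EXW):
CIF value = EXW price + inland to port + export clearance + origin terminal + freight + insurance = 9628.36 + 955.32 + 427.01 + 563.81 + 6505.98 + 546.89 = 18627.37
Import duty = 18627.37 × 12% = 2235.28
Buyer bears (A): 955.32 + 427.01 + 563.81 + 6505.98 + 546.89 + 304.83 + 285.88 + 868.87 = 10458.59
Landed cost (A) = invoice 9628.36 + 10458.59 + duty 2235.28 = 22322.23
Supplier B (FOB):
CIF value = FOB price + freight + insurance = 11675.60 + 6505.98 + 546.89 = 18728.47
Import duty = 18728.47 × 12% = 2247.42
Buyer bears (B): 6505.98 + 546.89 + 304.83 + 285.88 + 868.87 = 8512.45
Landed cost (B) = invoice 11675.60 + 8512.45 + duty 2247.42 = 22435.47
Difference = |22322.23 − 22435.47| = 113.24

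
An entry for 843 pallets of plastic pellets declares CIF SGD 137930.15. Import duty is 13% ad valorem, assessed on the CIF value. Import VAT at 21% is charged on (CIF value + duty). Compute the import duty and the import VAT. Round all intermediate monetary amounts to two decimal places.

Import duty: SGD 17930.92; import VAT: SGD 32730.82

Import duty = 137930.15 × 13% = 17930.92
VAT base = CIF + duty = 137930.15 + 17930.92 = 155861.07
Import VAT = 155861.07 × 21% = 32730.82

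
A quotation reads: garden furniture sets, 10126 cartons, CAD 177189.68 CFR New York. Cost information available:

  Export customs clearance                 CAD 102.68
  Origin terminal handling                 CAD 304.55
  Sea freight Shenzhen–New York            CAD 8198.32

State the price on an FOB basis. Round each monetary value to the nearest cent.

Not relevant to the conversion: export clearance, origin terminal — on the seller under both CFR and FOB; already in the CFR price and stays in the FOB price.
From CFR to FOB, the seller no longer bears: freight.
FOB price = 177189.68 − 8198.32 = 168991.36

FOB price: CAD 168991.36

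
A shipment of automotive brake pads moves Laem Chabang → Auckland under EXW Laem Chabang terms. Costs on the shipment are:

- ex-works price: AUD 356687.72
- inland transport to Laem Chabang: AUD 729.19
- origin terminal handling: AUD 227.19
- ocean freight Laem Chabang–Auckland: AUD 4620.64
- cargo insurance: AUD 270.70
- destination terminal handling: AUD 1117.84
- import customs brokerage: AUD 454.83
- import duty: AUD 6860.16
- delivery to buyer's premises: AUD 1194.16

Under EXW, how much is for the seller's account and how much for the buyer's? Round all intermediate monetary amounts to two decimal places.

Seller: AUD 356687.72; buyer: AUD 15474.71

EXW: the seller makes goods available at their premises; the buyer bears all onward costs.
Seller's account: goods 356687.72 = 356687.72
Buyer's account: inland to port 729.19 + origin terminal 227.19 + freight 4620.64 + insurance 270.70 + destination terminal 1117.84 + brokerage 454.83 + duty 6860.16 + delivery 1194.16 = 15474.71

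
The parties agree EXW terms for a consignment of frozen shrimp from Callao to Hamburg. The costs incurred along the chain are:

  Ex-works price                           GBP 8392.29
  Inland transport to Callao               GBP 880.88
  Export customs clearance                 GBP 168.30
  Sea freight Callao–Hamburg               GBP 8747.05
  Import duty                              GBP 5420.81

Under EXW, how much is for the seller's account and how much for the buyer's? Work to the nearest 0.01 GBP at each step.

Seller: GBP 8392.29; buyer: GBP 15217.04

EXW: the seller makes goods available at their premises; the buyer bears all onward costs.
Seller's account: goods 8392.29 = 8392.29
Buyer's account: inland to port 880.88 + export clearance 168.30 + freight 8747.05 + duty 5420.81 = 15217.04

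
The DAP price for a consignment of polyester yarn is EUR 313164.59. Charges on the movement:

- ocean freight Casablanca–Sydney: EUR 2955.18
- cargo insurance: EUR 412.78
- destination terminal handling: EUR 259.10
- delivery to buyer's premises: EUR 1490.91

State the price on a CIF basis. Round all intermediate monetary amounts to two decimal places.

Not relevant to the conversion: freight, insurance — on the seller under both DAP and CIF; already in the DAP price and stays in the CIF price.
From DAP to CIF, the seller no longer bears: destination terminal, delivery.
CIF price = 313164.59 − 259.10 − 1490.91 = 311414.58

CIF price: EUR 311414.58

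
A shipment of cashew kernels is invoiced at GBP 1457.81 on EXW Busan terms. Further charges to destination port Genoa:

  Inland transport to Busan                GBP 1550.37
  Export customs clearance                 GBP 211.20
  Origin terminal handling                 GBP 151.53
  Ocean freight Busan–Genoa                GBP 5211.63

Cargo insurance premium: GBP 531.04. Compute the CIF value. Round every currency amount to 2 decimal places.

CIF value: GBP 9113.58

CIF = EXW price + pre-shipment costs + freight + insurance
CIF = 1457.81 + 1550.37 + 211.20 + 151.53 + 5211.63 + 531.04 = 9113.58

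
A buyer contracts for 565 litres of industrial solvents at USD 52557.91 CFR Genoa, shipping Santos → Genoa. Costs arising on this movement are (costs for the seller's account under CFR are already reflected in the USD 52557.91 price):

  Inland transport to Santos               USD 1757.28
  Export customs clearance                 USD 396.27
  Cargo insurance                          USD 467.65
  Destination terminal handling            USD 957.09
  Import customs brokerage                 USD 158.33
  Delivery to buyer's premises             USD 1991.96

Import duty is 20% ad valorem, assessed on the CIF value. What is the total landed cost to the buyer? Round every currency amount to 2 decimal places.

Total landed cost: USD 66738.05

CFR: the seller pays costs through ocean freight to the destination port, but not insurance.
Already in the invoice (seller's account under CFR): inland to port, export clearance — exclude.
CIF value = CFR price + insurance = 52557.91 + 467.65 = 53025.56
Import duty = 53025.56 × 20% = 10605.11
Buyer bears: insurance 467.65 + destination terminal 957.09 + brokerage 158.33 + delivery 1991.96 + duty 10605.11 = 14180.14
Landed cost = invoice 52557.91 + 14180.14 = 66738.05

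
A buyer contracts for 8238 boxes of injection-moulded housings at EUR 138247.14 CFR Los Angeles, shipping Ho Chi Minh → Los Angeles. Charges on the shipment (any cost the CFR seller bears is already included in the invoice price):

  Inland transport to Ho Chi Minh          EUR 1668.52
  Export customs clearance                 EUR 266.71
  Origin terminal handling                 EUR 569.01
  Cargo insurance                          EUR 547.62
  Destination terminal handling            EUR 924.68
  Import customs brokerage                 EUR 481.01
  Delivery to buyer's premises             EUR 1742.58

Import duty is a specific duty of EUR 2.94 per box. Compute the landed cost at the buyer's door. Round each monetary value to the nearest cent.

CFR: the seller pays costs through ocean freight to the destination port, but not insurance.
Already in the invoice (seller's account under CFR): inland to port, export clearance, origin terminal — exclude.
CIF value = CFR price + insurance = 138247.14 + 547.62 = 138794.76
Import duty = 8238 × 2.94 = 24219.72
Buyer bears: insurance 547.62 + destination terminal 924.68 + brokerage 481.01 + delivery 1742.58 + duty 24219.72 = 27915.61
Landed cost = invoice 138247.14 + 27915.61 = 166162.75

Total landed cost: EUR 166162.75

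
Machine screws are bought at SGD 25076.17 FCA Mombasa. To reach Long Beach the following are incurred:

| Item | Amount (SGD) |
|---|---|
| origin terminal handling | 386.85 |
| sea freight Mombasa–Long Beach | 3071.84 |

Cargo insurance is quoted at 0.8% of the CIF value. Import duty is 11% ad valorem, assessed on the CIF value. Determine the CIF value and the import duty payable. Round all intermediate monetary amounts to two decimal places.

CIF value: SGD 28764.98; import duty: SGD 3164.15

Let C be the CIF value. C = FCA price + pre-shipment costs + freight + 0.8% × C
C − 0.8% × C = 25076.17 + 386.85 + 3071.84
0.992 × C = 28534.86
C = 28534.86 / 0.992 = 28764.98
Insurance premium = 0.8% × 28764.98 = 230.12
Import duty = 28764.98 × 11% = 3164.15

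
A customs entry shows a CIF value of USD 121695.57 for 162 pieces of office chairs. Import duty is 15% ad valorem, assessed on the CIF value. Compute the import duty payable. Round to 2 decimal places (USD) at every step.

Import duty = 121695.57 × 15% = 18254.34

Import duty: USD 18254.34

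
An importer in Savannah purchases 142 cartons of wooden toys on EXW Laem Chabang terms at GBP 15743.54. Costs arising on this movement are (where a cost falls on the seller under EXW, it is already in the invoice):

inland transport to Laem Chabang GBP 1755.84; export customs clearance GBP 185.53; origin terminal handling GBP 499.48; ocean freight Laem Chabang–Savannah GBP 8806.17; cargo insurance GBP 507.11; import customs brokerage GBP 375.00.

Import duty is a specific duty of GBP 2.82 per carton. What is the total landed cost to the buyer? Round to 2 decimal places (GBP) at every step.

EXW: the seller makes goods available at their premises; the buyer bears all onward costs.
CIF value = EXW price + inland to port + export clearance + origin terminal + freight + insurance = 15743.54 + 1755.84 + 185.53 + 499.48 + 8806.17 + 507.11 = 27497.67
Import duty = 142 × 2.82 = 400.44
Buyer bears: inland to port 1755.84 + export clearance 185.53 + origin terminal 499.48 + freight 8806.17 + insurance 507.11 + brokerage 375.00 + duty 400.44 = 12529.57
Landed cost = invoice 15743.54 + 12529.57 = 28273.11

Total landed cost: GBP 28273.11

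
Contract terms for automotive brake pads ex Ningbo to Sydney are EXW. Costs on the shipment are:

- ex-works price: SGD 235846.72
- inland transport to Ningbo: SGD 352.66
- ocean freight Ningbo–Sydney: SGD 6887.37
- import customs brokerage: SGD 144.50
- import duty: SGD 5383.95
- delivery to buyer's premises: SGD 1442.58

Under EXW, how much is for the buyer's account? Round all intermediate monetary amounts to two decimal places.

EXW: the seller makes goods available at their premises; the buyer bears all onward costs.
Seller's account: goods 235846.72 = 235846.72
Buyer's account: inland to port 352.66 + freight 6887.37 + brokerage 144.50 + duty 5383.95 + delivery 1442.58 = 14211.06

Buyer's account: SGD 14211.06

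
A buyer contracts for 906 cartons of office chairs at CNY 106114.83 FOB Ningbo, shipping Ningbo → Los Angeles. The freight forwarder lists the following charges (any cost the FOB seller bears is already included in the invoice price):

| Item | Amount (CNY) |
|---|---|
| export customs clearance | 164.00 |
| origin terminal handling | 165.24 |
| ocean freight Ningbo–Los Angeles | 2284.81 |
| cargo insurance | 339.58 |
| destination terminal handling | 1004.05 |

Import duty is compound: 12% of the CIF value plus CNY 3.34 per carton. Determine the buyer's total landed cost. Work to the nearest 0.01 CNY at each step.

FOB: the seller bears costs until goods are on board at the origin port; the buyer bears freight, insurance and all costs thereafter.
Already in the invoice (seller's account under FOB): export clearance, origin terminal — exclude.
CIF value = FOB price + freight + insurance = 106114.83 + 2284.81 + 339.58 = 108739.22
Ad valorem component: 108739.22 × 12% = 13048.71
Specific component: 906 × 3.34 = 3026.04
Import duty = 13048.71 + 3026.04 = 16074.75
Buyer bears: freight 2284.81 + insurance 339.58 + destination terminal 1004.05 + duty 16074.75 = 19703.19
Landed cost = invoice 106114.83 + 19703.19 = 125818.02

Total landed cost: CNY 125818.02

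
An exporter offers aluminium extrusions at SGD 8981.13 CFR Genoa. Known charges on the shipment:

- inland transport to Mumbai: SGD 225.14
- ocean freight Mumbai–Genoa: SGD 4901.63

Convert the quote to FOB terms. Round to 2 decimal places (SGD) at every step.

FOB price: SGD 4079.50

Not relevant to the conversion: inland to port — on the seller under both CFR and FOB; already in the CFR price and stays in the FOB price.
From CFR to FOB, the seller no longer bears: freight.
FOB price = 8981.13 − 4901.63 = 4079.50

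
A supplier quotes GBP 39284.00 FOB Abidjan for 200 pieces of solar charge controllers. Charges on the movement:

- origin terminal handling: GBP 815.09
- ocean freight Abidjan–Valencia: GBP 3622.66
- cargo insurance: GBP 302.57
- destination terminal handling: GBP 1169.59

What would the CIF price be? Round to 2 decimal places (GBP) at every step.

Not relevant to the conversion: origin terminal — on the seller under both FOB and CIF; already in the FOB price and stays in the CIF price. destination terminal — on the buyer under both terms; not part of either seller's price.
From FOB to CIF, the seller additionally bears: freight, insurance.
CIF price = 39284.00 + 3622.66 + 302.57 = 43209.23

CIF price: GBP 43209.23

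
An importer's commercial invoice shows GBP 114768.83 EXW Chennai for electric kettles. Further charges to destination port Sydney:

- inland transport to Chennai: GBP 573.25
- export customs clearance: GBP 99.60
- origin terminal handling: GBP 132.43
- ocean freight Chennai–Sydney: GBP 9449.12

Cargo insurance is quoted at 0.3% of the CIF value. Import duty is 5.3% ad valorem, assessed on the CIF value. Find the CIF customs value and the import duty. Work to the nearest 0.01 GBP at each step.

CIF value: GBP 125399.43; import duty: GBP 6646.17

Let C be the CIF value. C = EXW price + pre-shipment costs + freight + 0.3% × C
C − 0.3% × C = 114768.83 + 573.25 + 99.60 + 132.43 + 9449.12
0.997 × C = 125023.23
C = 125023.23 / 0.997 = 125399.43
Insurance premium = 0.3% × 125399.43 = 376.20
Import duty = 125399.43 × 5.3% = 6646.17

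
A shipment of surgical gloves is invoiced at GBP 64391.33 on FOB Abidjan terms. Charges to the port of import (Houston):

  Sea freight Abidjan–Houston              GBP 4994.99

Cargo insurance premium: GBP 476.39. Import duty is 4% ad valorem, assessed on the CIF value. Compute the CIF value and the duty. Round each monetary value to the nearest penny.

CIF = FOB price + freight + insurance
CIF = 64391.33 + 4994.99 + 476.39 = 69862.71
Import duty = 69862.71 × 4% = 2794.51

CIF value: GBP 69862.71; import duty: GBP 2794.51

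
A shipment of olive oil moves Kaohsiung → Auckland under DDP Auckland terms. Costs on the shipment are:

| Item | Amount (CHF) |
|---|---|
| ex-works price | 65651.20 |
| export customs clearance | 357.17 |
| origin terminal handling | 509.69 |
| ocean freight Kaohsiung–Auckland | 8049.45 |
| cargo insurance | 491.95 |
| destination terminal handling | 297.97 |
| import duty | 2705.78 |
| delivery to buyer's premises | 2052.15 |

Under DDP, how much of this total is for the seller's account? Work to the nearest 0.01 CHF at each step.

DDP: the seller bears all costs including import duty.
Seller's account: goods 65651.20 + export clearance 357.17 + origin terminal 509.69 + freight 8049.45 + insurance 491.95 + destination terminal 297.97 + duty 2705.78 + delivery 2052.15 = 80115.36
Buyer's account: 0.00

Seller's account: CHF 80115.36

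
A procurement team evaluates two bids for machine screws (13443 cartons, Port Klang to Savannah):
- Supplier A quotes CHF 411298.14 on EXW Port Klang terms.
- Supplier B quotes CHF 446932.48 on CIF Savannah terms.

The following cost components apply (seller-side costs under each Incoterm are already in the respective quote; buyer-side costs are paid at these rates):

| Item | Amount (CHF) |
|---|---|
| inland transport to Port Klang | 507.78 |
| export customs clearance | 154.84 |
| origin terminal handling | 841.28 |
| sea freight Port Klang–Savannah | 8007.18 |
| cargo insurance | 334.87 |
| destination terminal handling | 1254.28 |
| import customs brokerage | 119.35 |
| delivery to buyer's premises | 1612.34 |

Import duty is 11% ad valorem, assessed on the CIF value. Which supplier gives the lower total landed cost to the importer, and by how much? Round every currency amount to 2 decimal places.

Supplier A (EXW):
CIF value = EXW price + inland to port + export clearance + origin terminal + freight + insurance = 411298.14 + 507.78 + 154.84 + 841.28 + 8007.18 + 334.87 = 421144.09
Import duty = 421144.09 × 11% = 46325.85
Buyer bears (A): 507.78 + 154.84 + 841.28 + 8007.18 + 334.87 + 1254.28 + 119.35 + 1612.34 = 12831.92
Landed cost (A) = invoice 411298.14 + 12831.92 + duty 46325.85 = 470455.91
Supplier B (CIF):
The CIF price already equals the CIF value: 446932.48
Import duty = 446932.48 × 11% = 49162.57
Buyer bears (B): 1254.28 + 119.35 + 1612.34 = 2985.97
Landed cost (B) = invoice 446932.48 + 2985.97 + duty 49162.57 = 499081.02
Difference = |470455.91 − 499081.02| = 28625.11

Supplier A is cheaper by CHF 28625.11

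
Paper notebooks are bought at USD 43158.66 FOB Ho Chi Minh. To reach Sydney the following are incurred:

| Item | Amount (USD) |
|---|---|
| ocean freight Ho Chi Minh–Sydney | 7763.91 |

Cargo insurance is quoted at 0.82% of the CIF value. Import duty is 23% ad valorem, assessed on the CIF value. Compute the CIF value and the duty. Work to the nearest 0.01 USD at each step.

CIF value: USD 51343.59; import duty: USD 11809.03

Let C be the CIF value. C = FOB price + freight + 0.82% × C
C − 0.82% × C = 43158.66 + 7763.91
0.9918 × C = 50922.57
C = 50922.57 / 0.9918 = 51343.59
Insurance premium = 0.82% × 51343.59 = 421.02
Import duty = 51343.59 × 23% = 11809.03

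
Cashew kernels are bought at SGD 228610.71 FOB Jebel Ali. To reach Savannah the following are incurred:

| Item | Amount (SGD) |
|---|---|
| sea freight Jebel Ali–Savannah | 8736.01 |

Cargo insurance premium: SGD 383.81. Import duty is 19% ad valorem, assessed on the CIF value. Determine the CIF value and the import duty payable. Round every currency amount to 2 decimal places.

CIF = FOB price + freight + insurance
CIF = 228610.71 + 8736.01 + 383.81 = 237730.53
Import duty = 237730.53 × 19% = 45168.80

CIF value: SGD 237730.53; import duty: SGD 45168.80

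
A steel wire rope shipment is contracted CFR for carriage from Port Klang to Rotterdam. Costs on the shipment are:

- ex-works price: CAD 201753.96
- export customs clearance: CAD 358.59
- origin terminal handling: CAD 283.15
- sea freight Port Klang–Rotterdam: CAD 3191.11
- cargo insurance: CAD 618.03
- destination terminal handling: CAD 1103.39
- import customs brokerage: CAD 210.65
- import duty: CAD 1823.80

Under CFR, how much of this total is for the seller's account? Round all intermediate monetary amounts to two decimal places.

CFR: the seller pays costs through ocean freight to the destination port, but not insurance.
Seller's account: goods 201753.96 + export clearance 358.59 + origin terminal 283.15 + freight 3191.11 = 205586.81
Buyer's account: insurance 618.03 + destination terminal 1103.39 + brokerage 210.65 + duty 1823.80 = 3755.87

Seller's account: CAD 205586.81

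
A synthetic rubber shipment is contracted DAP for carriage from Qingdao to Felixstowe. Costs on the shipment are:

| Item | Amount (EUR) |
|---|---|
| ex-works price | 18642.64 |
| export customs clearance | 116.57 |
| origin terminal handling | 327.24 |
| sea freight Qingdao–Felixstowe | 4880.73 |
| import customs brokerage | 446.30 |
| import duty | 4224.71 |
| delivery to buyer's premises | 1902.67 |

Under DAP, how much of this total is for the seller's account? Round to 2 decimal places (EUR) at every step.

DAP: the seller bears all costs to the named destination except import duty and clearance.
Seller's account: goods 18642.64 + export clearance 116.57 + origin terminal 327.24 + freight 4880.73 + delivery 1902.67 = 25869.85
Buyer's account: brokerage 446.30 + duty 4224.71 = 4671.01

Seller's account: EUR 25869.85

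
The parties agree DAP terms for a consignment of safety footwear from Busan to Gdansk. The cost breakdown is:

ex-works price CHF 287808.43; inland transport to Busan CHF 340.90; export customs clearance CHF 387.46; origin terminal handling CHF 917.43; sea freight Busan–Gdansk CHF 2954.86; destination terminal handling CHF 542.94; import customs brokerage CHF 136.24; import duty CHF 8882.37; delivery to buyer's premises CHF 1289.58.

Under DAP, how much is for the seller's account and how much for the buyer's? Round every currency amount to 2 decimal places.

Seller: CHF 294241.60; buyer: CHF 9018.61

DAP: the seller bears all costs to the named destination except import duty and clearance.
Seller's account: goods 287808.43 + inland to port 340.90 + export clearance 387.46 + origin terminal 917.43 + freight 2954.86 + destination terminal 542.94 + delivery 1289.58 = 294241.60
Buyer's account: brokerage 136.24 + duty 8882.37 = 9018.61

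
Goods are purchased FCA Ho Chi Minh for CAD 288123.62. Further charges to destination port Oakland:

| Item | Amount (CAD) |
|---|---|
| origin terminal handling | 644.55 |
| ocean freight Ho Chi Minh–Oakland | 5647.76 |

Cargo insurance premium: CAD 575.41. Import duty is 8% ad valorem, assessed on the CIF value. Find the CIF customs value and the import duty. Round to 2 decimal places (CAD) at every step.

CIF = FCA price + pre-shipment costs + freight + insurance
CIF = 288123.62 + 644.55 + 5647.76 + 575.41 = 294991.34
Import duty = 294991.34 × 8% = 23599.31

CIF value: CAD 294991.34; import duty: CAD 23599.31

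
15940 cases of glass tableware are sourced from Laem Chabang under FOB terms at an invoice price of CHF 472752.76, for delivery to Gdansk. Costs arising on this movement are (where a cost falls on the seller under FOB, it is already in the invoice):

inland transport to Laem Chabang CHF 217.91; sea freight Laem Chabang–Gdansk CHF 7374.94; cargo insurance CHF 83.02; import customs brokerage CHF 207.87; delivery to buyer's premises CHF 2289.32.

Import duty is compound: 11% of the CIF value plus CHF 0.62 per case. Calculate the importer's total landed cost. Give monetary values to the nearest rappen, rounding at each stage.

FOB: the seller bears costs until goods are on board at the origin port; the buyer bears freight, insurance and all costs thereafter.
Already in the invoice (seller's account under FOB): inland to port — exclude.
CIF value = FOB price + freight + insurance = 472752.76 + 7374.94 + 83.02 = 480210.72
Ad valorem component: 480210.72 × 11% = 52823.18
Specific component: 15940 × 0.62 = 9882.80
Import duty = 52823.18 + 9882.80 = 62705.98
Buyer bears: freight 7374.94 + insurance 83.02 + brokerage 207.87 + delivery 2289.32 + duty 62705.98 = 72661.13
Landed cost = invoice 472752.76 + 72661.13 = 545413.89

Total landed cost: CHF 545413.89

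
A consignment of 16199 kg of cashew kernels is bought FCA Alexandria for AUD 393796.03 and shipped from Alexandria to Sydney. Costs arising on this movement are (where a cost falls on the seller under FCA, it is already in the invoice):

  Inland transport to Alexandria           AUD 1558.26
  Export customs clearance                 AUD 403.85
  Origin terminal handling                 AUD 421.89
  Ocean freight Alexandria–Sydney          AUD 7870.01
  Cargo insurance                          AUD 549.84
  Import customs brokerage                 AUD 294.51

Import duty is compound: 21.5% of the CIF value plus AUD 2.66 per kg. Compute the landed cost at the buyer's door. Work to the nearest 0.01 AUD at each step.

FCA: the seller delivers export-cleared goods to the carrier; the buyer bears costs from that point.
Already in the invoice (seller's account under FCA): inland to port, export clearance — exclude.
CIF value = FCA price + origin terminal + freight + insurance = 393796.03 + 421.89 + 7870.01 + 549.84 = 402637.77
Ad valorem component: 402637.77 × 21.5% = 86567.12
Specific component: 16199 × 2.66 = 43089.34
Import duty = 86567.12 + 43089.34 = 129656.46
Buyer bears: origin terminal 421.89 + freight 7870.01 + insurance 549.84 + brokerage 294.51 + duty 129656.46 = 138792.71
Landed cost = invoice 393796.03 + 138792.71 = 532588.74

Total landed cost: AUD 532588.74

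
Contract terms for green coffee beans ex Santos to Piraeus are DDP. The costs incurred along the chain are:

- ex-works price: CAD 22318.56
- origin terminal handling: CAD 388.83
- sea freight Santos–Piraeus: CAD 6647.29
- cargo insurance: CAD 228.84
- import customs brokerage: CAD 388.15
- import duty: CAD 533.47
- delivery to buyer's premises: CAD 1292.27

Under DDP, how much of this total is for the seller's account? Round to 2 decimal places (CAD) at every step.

Seller's account: CAD 31797.41

DDP: the seller bears all costs including import duty.
Seller's account: goods 22318.56 + origin terminal 388.83 + freight 6647.29 + insurance 228.84 + brokerage 388.15 + duty 533.47 + delivery 1292.27 = 31797.41
Buyer's account: 0.00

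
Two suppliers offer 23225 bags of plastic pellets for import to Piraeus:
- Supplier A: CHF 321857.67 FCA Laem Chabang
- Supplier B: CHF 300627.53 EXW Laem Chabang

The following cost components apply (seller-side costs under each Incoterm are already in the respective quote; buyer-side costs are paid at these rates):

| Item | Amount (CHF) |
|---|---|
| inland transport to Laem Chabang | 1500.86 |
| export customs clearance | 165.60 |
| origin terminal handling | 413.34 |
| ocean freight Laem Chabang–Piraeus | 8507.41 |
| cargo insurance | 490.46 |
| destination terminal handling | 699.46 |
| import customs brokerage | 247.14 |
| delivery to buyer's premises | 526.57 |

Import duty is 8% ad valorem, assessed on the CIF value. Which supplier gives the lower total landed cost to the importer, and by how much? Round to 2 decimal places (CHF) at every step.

Supplier B is cheaper by CHF 21128.77

Supplier A (FCA):
CIF value = FCA price + origin terminal + freight + insurance = 321857.67 + 413.34 + 8507.41 + 490.46 = 331268.88
Import duty = 331268.88 × 8% = 26501.51
Buyer bears (A): 413.34 + 8507.41 + 490.46 + 699.46 + 247.14 + 526.57 = 10884.38
Landed cost (A) = invoice 321857.67 + 10884.38 + duty 26501.51 = 359243.56
Supplier B (EXW):
CIF value = EXW price + inland to port + export clearance + origin terminal + freight + insurance = 300627.53 + 1500.86 + 165.60 + 413.34 + 8507.41 + 490.46 = 311705.20
Import duty = 311705.20 × 8% = 24936.42
Buyer bears (B): 1500.86 + 165.60 + 413.34 + 8507.41 + 490.46 + 699.46 + 247.14 + 526.57 = 12550.84
Landed cost (B) = invoice 300627.53 + 12550.84 + duty 24936.42 = 338114.79
Difference = |359243.56 − 338114.79| = 21128.77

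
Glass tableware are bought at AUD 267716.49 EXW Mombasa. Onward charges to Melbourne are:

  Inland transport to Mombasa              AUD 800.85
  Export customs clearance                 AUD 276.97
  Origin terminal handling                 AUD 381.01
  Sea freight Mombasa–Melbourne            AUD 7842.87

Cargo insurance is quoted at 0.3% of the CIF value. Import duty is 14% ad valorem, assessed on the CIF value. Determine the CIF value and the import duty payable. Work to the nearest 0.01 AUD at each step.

Let C be the CIF value. C = EXW price + pre-shipment costs + freight + 0.3% × C
C − 0.3% × C = 267716.49 + 800.85 + 276.97 + 381.01 + 7842.87
0.997 × C = 277018.19
C = 277018.19 / 0.997 = 277851.75
Insurance premium = 0.3% × 277851.75 = 833.56
Import duty = 277851.75 × 14% = 38899.25

CIF value: AUD 277851.75; import duty: AUD 38899.25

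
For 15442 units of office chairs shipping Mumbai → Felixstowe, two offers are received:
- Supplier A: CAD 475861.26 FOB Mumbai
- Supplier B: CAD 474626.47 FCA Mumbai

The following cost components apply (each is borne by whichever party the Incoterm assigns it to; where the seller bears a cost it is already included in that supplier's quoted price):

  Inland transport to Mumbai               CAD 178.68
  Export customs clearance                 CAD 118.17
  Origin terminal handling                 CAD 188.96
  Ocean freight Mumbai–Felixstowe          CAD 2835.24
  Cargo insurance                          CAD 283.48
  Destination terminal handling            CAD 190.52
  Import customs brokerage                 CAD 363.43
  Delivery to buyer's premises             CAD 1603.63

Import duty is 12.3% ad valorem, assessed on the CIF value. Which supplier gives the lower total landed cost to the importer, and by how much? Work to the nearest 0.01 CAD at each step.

Supplier A (FOB):
CIF value = FOB price + freight + insurance = 475861.26 + 2835.24 + 283.48 = 478979.98
Import duty = 478979.98 × 12.3% = 58914.54
Buyer bears (A): 2835.24 + 283.48 + 190.52 + 363.43 + 1603.63 = 5276.30
Landed cost (A) = invoice 475861.26 + 5276.30 + duty 58914.54 = 540052.10
Supplier B (FCA):
CIF value = FCA price + origin terminal + freight + insurance = 474626.47 + 188.96 + 2835.24 + 283.48 = 477934.15
Import duty = 477934.15 × 12.3% = 58785.90
Buyer bears (B): 188.96 + 2835.24 + 283.48 + 190.52 + 363.43 + 1603.63 = 5465.26
Landed cost (B) = invoice 474626.47 + 5465.26 + duty 58785.90 = 538877.63
Difference = |540052.10 − 538877.63| = 1174.47

Supplier B is cheaper by CAD 1174.47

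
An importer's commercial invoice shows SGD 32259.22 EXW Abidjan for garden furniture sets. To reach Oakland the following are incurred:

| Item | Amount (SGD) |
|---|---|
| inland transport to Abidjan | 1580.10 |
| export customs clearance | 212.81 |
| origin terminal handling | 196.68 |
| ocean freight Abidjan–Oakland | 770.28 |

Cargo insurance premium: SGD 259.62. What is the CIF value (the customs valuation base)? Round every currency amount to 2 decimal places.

CIF = EXW price + pre-shipment costs + freight + insurance
CIF = 32259.22 + 1580.10 + 212.81 + 196.68 + 770.28 + 259.62 = 35278.71

CIF value: SGD 35278.71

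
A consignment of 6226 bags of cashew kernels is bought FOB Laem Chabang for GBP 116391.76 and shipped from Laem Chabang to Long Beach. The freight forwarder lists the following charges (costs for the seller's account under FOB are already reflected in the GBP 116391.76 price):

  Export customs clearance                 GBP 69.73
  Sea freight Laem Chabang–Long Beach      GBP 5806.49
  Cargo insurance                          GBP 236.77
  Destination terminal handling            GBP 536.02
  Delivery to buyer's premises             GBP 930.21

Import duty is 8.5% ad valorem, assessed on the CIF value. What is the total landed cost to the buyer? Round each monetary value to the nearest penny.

Total landed cost: GBP 134308.23

FOB: the seller bears costs until goods are on board at the origin port; the buyer bears freight, insurance and all costs thereafter.
Already in the invoice (seller's account under FOB): export clearance — exclude.
CIF value = FOB price + freight + insurance = 116391.76 + 5806.49 + 236.77 = 122435.02
Import duty = 122435.02 × 8.5% = 10406.98
Buyer bears: freight 5806.49 + insurance 236.77 + destination terminal 536.02 + delivery 930.21 + duty 10406.98 = 17916.47
Landed cost = invoice 116391.76 + 17916.47 = 134308.23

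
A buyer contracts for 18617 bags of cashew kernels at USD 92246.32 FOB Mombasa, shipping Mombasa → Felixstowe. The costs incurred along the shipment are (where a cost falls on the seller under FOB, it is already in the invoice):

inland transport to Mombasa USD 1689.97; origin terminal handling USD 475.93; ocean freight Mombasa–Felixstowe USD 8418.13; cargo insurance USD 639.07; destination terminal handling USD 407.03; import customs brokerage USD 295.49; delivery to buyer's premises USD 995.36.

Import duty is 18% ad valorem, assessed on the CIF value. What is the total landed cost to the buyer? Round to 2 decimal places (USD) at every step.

Total landed cost: USD 121236.03

FOB: the seller bears costs until goods are on board at the origin port; the buyer bears freight, insurance and all costs thereafter.
Already in the invoice (seller's account under FOB): inland to port, origin terminal — exclude.
CIF value = FOB price + freight + insurance = 92246.32 + 8418.13 + 639.07 = 101303.52
Import duty = 101303.52 × 18% = 18234.63
Buyer bears: freight 8418.13 + insurance 639.07 + destination terminal 407.03 + brokerage 295.49 + delivery 995.36 + duty 18234.63 = 28989.71
Landed cost = invoice 92246.32 + 28989.71 = 121236.03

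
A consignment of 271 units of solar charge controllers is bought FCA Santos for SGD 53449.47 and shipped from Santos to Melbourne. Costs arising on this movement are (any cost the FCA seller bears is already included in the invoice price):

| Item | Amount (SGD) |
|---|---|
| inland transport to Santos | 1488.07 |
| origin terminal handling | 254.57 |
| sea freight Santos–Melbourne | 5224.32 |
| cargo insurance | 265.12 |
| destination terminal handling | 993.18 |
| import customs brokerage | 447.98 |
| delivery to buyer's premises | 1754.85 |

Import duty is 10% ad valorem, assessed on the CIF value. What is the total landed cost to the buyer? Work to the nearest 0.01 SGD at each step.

FCA: the seller delivers export-cleared goods to the carrier; the buyer bears costs from that point.
Already in the invoice (seller's account under FCA): inland to port — exclude.
CIF value = FCA price + origin terminal + freight + insurance = 53449.47 + 254.57 + 5224.32 + 265.12 = 59193.48
Import duty = 59193.48 × 10% = 5919.35
Buyer bears: origin terminal 254.57 + freight 5224.32 + insurance 265.12 + destination terminal 993.18 + brokerage 447.98 + delivery 1754.85 + duty 5919.35 = 14859.37
Landed cost = invoice 53449.47 + 14859.37 = 68308.84

Total landed cost: SGD 68308.84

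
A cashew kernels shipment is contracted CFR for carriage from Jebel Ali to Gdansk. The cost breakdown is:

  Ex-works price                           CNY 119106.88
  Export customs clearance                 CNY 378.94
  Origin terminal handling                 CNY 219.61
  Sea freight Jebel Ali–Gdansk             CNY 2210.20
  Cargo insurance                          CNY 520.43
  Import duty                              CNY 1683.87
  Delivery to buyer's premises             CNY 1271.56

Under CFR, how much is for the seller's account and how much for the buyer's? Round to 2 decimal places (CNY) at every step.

Seller: CNY 121915.63; buyer: CNY 3475.86

CFR: the seller pays costs through ocean freight to the destination port, but not insurance.
Seller's account: goods 119106.88 + export clearance 378.94 + origin terminal 219.61 + freight 2210.20 = 121915.63
Buyer's account: insurance 520.43 + duty 1683.87 + delivery 1271.56 = 3475.86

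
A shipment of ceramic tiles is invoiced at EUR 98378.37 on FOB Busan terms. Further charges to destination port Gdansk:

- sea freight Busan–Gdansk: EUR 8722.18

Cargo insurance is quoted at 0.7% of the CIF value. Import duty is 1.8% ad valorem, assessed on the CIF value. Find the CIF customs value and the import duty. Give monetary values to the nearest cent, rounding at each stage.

Let C be the CIF value. C = FOB price + freight + 0.7% × C
C − 0.7% × C = 98378.37 + 8722.18
0.993 × C = 107100.55
C = 107100.55 / 0.993 = 107855.54
Insurance premium = 0.7% × 107855.54 = 754.99
Import duty = 107855.54 × 1.8% = 1941.40

CIF value: EUR 107855.54; import duty: EUR 1941.40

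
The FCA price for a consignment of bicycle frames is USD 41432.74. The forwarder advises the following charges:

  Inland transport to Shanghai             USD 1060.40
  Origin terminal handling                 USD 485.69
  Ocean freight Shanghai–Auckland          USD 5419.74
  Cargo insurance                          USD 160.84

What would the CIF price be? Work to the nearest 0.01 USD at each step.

Not relevant to the conversion: inland to port — on the seller under both FCA and CIF; already in the FCA price and stays in the CIF price.
From FCA to CIF, the seller additionally bears: origin terminal, freight, insurance.
CIF price = 41432.74 + 485.69 + 5419.74 + 160.84 = 47499.01

CIF price: USD 47499.01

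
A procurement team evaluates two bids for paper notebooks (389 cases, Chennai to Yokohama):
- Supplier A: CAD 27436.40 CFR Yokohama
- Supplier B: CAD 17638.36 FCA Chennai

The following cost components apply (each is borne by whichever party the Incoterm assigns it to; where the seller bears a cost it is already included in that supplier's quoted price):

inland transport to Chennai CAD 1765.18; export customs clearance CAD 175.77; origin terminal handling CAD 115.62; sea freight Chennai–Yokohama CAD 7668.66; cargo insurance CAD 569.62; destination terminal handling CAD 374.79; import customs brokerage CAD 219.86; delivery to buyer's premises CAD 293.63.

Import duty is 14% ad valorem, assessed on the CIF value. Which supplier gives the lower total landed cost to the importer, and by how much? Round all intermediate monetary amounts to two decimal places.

Supplier A (CFR):
CIF value = CFR price + insurance = 27436.40 + 569.62 = 28006.02
Import duty = 28006.02 × 14% = 3920.84
Buyer bears (A): 569.62 + 374.79 + 219.86 + 293.63 = 1457.90
Landed cost (A) = invoice 27436.40 + 1457.90 + duty 3920.84 = 32815.14
Supplier B (FCA):
CIF value = FCA price + origin terminal + freight + insurance = 17638.36 + 115.62 + 7668.66 + 569.62 = 25992.26
Import duty = 25992.26 × 14% = 3638.92
Buyer bears (B): 115.62 + 7668.66 + 569.62 + 374.79 + 219.86 + 293.63 = 9242.18
Landed cost (B) = invoice 17638.36 + 9242.18 + duty 3638.92 = 30519.46
Difference = |32815.14 − 30519.46| = 2295.68

Supplier B is cheaper by CAD 2295.68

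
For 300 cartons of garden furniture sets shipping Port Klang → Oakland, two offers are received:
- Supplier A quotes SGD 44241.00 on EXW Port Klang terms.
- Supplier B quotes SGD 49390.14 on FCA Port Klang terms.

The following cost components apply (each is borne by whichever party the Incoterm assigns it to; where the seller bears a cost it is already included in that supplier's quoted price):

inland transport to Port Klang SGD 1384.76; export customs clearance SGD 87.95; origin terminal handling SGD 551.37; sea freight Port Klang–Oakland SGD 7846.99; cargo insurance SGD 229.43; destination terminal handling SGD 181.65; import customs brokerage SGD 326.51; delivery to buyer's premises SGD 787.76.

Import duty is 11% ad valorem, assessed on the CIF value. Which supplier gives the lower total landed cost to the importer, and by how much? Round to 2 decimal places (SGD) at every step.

Supplier A (EXW):
CIF value = EXW price + inland to port + export clearance + origin terminal + freight + insurance = 44241.00 + 1384.76 + 87.95 + 551.37 + 7846.99 + 229.43 = 54341.50
Import duty = 54341.50 × 11% = 5977.57
Buyer bears (A): 1384.76 + 87.95 + 551.37 + 7846.99 + 229.43 + 181.65 + 326.51 + 787.76 = 11396.42
Landed cost (A) = invoice 44241.00 + 11396.42 + duty 5977.57 = 61614.99
Supplier B (FCA):
CIF value = FCA price + origin terminal + freight + insurance = 49390.14 + 551.37 + 7846.99 + 229.43 = 58017.93
Import duty = 58017.93 × 11% = 6381.97
Buyer bears (B): 551.37 + 7846.99 + 229.43 + 181.65 + 326.51 + 787.76 = 9923.71
Landed cost (B) = invoice 49390.14 + 9923.71 + duty 6381.97 = 65695.82
Difference = |61614.99 − 65695.82| = 4080.83

Supplier A is cheaper by SGD 4080.83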